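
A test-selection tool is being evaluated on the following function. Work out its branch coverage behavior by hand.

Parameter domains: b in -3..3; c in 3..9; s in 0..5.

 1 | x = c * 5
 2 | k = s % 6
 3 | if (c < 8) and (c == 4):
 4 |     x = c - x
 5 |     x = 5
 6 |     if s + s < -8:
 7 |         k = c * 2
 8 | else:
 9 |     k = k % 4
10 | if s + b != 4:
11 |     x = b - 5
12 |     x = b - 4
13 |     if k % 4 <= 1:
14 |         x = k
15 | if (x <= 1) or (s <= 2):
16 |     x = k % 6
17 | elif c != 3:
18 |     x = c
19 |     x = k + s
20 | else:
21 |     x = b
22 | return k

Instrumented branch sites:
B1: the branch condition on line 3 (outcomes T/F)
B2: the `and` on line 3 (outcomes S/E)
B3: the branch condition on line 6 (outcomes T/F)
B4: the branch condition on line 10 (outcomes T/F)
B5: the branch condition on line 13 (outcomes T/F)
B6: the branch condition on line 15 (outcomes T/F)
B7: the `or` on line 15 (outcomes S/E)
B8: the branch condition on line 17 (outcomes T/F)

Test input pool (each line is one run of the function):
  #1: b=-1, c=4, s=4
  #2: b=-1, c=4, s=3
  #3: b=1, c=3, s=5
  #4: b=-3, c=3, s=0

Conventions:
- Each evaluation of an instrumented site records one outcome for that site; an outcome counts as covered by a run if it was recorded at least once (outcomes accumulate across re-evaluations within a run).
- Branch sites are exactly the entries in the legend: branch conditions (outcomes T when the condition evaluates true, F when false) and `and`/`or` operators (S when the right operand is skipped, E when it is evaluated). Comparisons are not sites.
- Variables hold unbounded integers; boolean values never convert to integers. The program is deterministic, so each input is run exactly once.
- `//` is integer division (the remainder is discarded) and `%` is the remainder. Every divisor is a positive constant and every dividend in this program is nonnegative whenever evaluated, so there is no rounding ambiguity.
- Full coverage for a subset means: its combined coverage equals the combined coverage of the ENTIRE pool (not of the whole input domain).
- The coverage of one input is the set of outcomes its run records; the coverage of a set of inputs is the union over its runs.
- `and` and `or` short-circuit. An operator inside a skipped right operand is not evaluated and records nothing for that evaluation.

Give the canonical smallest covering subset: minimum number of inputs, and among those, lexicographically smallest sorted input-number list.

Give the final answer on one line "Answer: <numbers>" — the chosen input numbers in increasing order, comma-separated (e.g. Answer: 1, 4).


run #1 (b=-1, c=4, s=4) runs B2->E, B1->T, B3->F, B4->T, B5->T, B7->E, B6->F, B8->T; records B1=T, B2=E, B3=F, B4=T, B5=T, B6=F, B7=E, B8=T
run #2 (b=-1, c=4, s=3) runs B2->E, B1->T, B3->F, B4->T, B5->F, B7->S, B6->T; records B1=T, B2=E, B3=F, B4=T, B5=F, B6=T, B7=S
run #3 (b=1, c=3, s=5) runs B2->E, B1->F, B4->T, B5->T, B7->S, B6->T; records B1=F, B2=E, B4=T, B5=T, B6=T, B7=S
run #4 (b=-3, c=3, s=0) runs B2->E, B1->F, B4->T, B5->T, B7->S, B6->T; records B1=F, B2=E, B4=T, B5=T, B6=T, B7=S
union over all inputs: B1=T, B1=F, B2=E, B3=F, B4=T, B5=T, B5=F, B6=T, B6=F, B7=S, B7=E, B8=T (12 outcomes)
checked all size-1 subsets: none covers 12 outcomes (max 8/12)
checked all size-2 subsets: none covers 12 outcomes (max 11/12)
at size 3, {1, 2, 3} reaches all 12 outcomes; every lexicographically earlier size-3 subset fails
Answer: 1, 2, 3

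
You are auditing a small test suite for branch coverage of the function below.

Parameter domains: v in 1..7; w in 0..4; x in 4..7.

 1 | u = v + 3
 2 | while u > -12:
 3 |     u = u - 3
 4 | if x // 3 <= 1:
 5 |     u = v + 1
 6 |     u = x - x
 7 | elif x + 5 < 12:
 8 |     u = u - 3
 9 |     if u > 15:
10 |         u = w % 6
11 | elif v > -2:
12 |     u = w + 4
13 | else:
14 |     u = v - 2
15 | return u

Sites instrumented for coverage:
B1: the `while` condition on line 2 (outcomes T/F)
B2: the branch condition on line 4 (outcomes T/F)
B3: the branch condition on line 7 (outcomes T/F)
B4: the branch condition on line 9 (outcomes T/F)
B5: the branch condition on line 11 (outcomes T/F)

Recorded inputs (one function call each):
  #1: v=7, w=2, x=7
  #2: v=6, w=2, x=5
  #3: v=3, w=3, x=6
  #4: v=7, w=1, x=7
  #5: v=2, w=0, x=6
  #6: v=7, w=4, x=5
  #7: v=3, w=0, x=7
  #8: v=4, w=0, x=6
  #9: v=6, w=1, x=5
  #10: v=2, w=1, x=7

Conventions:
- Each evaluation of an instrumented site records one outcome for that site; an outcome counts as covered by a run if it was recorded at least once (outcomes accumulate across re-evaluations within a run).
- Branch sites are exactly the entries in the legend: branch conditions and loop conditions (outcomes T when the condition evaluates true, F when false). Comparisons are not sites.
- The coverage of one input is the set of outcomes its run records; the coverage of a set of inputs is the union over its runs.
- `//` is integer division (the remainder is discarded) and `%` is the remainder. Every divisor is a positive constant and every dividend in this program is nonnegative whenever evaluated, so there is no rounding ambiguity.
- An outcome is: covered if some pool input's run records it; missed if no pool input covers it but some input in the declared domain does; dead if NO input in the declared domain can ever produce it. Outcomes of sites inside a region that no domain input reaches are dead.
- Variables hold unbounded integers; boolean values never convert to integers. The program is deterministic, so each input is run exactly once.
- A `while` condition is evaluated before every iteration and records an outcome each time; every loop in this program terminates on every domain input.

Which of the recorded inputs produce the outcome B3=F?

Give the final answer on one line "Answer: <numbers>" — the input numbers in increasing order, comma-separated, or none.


input #1 (v=7, w=2, x=7): records B3=F
input #2 (v=6, w=2, x=5): does not record B3=F
input #3 (v=3, w=3, x=6): does not record B3=F
input #4 (v=7, w=1, x=7): records B3=F
input #5 (v=2, w=0, x=6): does not record B3=F
input #6 (v=7, w=4, x=5): does not record B3=F
input #7 (v=3, w=0, x=7): records B3=F
input #8 (v=4, w=0, x=6): does not record B3=F
input #9 (v=6, w=1, x=5): does not record B3=F
input #10 (v=2, w=1, x=7): records B3=F
Answer: 1, 4, 7, 10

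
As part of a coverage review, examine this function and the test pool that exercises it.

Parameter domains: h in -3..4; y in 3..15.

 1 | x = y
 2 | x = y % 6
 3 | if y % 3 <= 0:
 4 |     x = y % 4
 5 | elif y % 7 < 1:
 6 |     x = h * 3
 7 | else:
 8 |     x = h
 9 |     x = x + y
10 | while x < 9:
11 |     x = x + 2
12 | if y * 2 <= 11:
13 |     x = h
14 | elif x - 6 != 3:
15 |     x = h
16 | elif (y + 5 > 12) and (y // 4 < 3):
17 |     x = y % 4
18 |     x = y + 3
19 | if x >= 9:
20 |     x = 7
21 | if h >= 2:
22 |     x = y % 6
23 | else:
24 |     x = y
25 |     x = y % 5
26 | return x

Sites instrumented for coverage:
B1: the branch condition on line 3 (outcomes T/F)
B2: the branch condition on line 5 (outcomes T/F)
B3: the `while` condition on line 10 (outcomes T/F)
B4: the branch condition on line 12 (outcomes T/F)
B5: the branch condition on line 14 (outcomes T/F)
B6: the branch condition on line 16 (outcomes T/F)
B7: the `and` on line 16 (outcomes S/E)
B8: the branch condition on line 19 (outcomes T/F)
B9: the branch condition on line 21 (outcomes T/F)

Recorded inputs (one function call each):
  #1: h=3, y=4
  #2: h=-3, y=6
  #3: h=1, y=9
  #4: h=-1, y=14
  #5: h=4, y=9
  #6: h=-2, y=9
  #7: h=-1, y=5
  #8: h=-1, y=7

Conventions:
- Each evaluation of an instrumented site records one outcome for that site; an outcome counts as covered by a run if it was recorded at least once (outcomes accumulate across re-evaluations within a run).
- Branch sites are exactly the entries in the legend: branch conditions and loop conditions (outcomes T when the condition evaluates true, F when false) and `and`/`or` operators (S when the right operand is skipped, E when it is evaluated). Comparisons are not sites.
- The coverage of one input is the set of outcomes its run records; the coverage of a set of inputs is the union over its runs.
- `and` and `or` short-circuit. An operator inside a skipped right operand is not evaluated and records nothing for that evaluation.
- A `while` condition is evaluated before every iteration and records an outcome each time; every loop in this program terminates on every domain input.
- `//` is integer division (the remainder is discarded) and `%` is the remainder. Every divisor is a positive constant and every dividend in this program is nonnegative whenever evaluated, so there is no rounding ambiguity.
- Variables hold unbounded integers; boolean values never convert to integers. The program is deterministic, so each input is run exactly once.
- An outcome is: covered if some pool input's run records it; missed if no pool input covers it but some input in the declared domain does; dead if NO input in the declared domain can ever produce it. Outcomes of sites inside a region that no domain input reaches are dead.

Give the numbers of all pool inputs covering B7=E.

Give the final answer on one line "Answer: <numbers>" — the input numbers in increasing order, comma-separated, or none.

input #1 (h=3, y=4): does not produce B7=E
input #2 (h=-3, y=6): does not produce B7=E
input #3 (h=1, y=9): produces B7=E
input #4 (h=-1, y=14): produces B7=E
input #5 (h=4, y=9): produces B7=E
input #6 (h=-2, y=9): produces B7=E
input #7 (h=-1, y=5): does not produce B7=E
input #8 (h=-1, y=7): does not produce B7=E

Answer: 3, 4, 5, 6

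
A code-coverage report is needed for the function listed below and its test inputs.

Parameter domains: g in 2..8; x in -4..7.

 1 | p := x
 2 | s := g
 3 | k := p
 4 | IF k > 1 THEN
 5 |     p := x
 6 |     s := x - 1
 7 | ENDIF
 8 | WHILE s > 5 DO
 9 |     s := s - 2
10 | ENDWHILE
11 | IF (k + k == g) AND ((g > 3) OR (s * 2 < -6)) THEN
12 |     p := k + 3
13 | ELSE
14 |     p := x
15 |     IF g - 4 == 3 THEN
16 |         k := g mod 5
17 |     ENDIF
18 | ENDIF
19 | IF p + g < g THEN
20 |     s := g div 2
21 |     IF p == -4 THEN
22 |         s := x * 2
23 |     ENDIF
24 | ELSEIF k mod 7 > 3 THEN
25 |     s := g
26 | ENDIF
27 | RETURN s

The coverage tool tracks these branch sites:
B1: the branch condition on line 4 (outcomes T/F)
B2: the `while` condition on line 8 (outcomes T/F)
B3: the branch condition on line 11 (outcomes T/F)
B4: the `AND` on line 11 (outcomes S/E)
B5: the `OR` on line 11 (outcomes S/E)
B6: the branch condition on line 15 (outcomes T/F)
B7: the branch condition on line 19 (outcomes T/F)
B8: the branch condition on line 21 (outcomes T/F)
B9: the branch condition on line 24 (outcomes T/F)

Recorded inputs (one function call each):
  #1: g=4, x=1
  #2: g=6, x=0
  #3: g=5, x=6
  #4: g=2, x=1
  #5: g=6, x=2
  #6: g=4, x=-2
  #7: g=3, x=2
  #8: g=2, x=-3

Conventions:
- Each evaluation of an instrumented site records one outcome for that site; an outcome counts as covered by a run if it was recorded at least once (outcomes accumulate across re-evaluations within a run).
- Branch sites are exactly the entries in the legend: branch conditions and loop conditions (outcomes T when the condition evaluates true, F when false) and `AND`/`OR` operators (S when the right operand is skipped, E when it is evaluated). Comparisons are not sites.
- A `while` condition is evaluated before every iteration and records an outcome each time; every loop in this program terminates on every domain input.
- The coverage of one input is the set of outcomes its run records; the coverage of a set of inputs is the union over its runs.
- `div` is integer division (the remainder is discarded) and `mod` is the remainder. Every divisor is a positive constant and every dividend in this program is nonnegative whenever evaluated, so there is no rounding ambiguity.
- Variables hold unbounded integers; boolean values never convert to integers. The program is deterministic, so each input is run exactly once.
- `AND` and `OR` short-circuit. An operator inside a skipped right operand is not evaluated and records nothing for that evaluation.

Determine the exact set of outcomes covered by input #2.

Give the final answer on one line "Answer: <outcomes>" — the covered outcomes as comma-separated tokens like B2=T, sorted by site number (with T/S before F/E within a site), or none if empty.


Running input #2 (g=6, x=0), event by event:
  B1->F, B2->T, B2->F, B4->S, B3->F, B6->F, B7->F, B9->F
distinct outcomes covered: B1=F, B2=T, B2=F, B3=F, B4=S, B6=F, B7=F, B9=F
Answer: B1=F, B2=T, B2=F, B3=F, B4=S, B6=F, B7=F, B9=F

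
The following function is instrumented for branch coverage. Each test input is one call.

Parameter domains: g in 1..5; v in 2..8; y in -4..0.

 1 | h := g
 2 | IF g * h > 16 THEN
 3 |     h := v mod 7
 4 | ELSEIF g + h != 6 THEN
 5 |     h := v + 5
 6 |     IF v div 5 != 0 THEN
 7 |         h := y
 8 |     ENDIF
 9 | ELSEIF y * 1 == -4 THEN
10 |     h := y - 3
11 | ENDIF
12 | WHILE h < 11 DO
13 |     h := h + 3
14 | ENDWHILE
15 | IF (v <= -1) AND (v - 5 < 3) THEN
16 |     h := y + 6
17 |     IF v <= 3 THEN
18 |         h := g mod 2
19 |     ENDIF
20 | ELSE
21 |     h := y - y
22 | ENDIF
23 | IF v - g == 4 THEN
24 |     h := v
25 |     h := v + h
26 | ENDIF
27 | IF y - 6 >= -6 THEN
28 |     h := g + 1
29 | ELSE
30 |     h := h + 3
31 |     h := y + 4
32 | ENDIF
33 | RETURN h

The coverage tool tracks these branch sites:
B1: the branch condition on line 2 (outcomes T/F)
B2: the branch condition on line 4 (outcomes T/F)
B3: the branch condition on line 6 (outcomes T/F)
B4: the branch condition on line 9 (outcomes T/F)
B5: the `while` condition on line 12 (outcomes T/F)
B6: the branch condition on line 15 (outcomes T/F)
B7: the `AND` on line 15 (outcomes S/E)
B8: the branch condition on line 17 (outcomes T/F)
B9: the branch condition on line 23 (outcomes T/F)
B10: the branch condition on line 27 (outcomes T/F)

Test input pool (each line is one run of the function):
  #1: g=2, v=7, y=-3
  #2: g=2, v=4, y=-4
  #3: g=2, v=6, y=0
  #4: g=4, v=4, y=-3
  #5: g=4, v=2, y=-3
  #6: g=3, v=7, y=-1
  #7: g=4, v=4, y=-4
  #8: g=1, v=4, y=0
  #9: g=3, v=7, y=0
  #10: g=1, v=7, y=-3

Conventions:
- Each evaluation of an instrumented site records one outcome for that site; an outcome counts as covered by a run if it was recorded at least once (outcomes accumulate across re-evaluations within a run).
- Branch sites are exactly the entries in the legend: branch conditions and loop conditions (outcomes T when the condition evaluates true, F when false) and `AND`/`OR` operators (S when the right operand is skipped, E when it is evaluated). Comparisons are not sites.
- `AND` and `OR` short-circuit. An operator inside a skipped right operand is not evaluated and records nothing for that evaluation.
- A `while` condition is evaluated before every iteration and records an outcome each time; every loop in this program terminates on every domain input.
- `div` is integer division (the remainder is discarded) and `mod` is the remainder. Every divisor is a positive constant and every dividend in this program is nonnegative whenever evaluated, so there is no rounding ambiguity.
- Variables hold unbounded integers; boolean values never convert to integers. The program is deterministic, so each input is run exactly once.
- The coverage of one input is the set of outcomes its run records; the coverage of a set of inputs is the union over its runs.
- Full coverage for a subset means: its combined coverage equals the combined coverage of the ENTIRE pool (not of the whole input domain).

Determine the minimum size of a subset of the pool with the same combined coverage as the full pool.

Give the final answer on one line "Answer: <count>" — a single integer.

#1 (g=2, v=7, y=-3) -> B1->F, B2->T, B3->T, B5->T, B5->T, B5->T, B5->T, B5->T, B5->F, B7->S, B6->F, B9->F, B10->F; covered: B1=F, B2=T, B3=T, B5=T, B5=F, B6=F, B7=S, B9=F, B10=F
#2 (g=2, v=4, y=-4) -> B1->F, B2->T, B3->F, B5->T, B5->F, B7->S, B6->F, B9->F, B10->F; covered: B1=F, B2=T, B3=F, B5=T, B5=F, B6=F, B7=S, B9=F, B10=F
#3 (g=2, v=6, y=0) -> B1->F, B2->T, B3->T, B5->T, B5->T, B5->T, B5->T, B5->F, B7->S, B6->F, B9->T, B10->T; covered: B1=F, B2=T, B3=T, B5=T, B5=F, B6=F, B7=S, B9=T, B10=T
#4 (g=4, v=4, y=-3) -> B1->F, B2->T, B3->F, B5->T, B5->F, B7->S, B6->F, B9->F, B10->F; covered: B1=F, B2=T, B3=F, B5=T, B5=F, B6=F, B7=S, B9=F, B10=F
#5 (g=4, v=2, y=-3) -> B1->F, B2->T, B3->F, B5->T, B5->T, B5->F, B7->S, B6->F, B9->F, B10->F; covered: B1=F, B2=T, B3=F, B5=T, B5=F, B6=F, B7=S, B9=F, B10=F
#6 (g=3, v=7, y=-1) -> B1->F, B2->F, B4->F, B5->T, B5->T, B5->T, B5->F, B7->S, B6->F, B9->T, B10->F; covered: B1=F, B2=F, B4=F, B5=T, B5=F, B6=F, B7=S, B9=T, B10=F
#7 (g=4, v=4, y=-4) -> B1->F, B2->T, B3->F, B5->T, B5->F, B7->S, B6->F, B9->F, B10->F; covered: B1=F, B2=T, B3=F, B5=T, B5=F, B6=F, B7=S, B9=F, B10=F
#8 (g=1, v=4, y=0) -> B1->F, B2->T, B3->F, B5->T, B5->F, B7->S, B6->F, B9->F, B10->T; covered: B1=F, B2=T, B3=F, B5=T, B5=F, B6=F, B7=S, B9=F, B10=T
#9 (g=3, v=7, y=0) -> B1->F, B2->F, B4->F, B5->T, B5->T, B5->T, B5->F, B7->S, B6->F, B9->T, B10->T; covered: B1=F, B2=F, B4=F, B5=T, B5=F, B6=F, B7=S, B9=T, B10=T
#10 (g=1, v=7, y=-3) -> B1->F, B2->T, B3->T, B5->T, B5->T, B5->T, B5->T, B5->T, B5->F, B7->S, B6->F, B9->F, B10->F; covered: B1=F, B2=T, B3=T, B5=T, B5=F, B6=F, B7=S, B9=F, B10=F
union over all inputs: B1=F, B2=T, B2=F, B3=T, B3=F, B4=F, B5=T, B5=F, B6=F, B7=S, B9=T, B9=F, B10=T, B10=F (14 outcomes)
every size-1 subset falls short of the 14 outcomes (best: 9/14)
every size-2 subset falls short of the 14 outcomes (best: 13/14)
the canonical winner is {1, 2, 9}: size 3, full 14-outcome coverage, earliest index list among size-3 covers

Answer: 3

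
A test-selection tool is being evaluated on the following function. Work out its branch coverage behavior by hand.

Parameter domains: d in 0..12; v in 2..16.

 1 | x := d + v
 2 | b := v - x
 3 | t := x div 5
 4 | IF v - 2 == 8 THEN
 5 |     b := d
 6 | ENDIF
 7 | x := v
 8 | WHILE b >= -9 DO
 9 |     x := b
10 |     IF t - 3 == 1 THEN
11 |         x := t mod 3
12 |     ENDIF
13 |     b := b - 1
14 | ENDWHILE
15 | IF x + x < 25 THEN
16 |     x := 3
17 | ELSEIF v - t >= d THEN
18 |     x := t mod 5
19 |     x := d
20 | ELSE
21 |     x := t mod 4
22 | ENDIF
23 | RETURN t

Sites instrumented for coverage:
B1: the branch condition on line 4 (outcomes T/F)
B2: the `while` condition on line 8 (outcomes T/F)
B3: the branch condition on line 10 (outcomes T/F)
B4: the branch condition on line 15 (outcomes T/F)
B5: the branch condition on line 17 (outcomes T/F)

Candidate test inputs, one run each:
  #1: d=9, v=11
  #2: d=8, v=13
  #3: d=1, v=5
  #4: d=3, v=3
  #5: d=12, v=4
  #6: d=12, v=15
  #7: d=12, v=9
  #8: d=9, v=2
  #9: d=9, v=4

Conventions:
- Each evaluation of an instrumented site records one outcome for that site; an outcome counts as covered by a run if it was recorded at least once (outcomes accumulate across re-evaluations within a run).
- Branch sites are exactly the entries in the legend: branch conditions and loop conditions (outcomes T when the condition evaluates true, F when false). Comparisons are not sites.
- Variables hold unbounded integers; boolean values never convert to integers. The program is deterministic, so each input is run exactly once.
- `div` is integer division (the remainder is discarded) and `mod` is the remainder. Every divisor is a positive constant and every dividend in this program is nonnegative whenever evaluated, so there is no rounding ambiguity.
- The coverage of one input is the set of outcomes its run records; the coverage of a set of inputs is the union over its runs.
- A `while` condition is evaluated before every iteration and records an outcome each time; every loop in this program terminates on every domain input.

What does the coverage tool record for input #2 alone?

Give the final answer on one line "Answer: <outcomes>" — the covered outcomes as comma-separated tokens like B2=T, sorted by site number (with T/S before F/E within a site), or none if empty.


Tracing the run of input #2 (d=8, v=13):
  B1->F, B2->T, B3->T, B2->T, B3->T, B2->F, B4->T
distinct outcomes covered: B1=F, B2=T, B2=F, B3=T, B4=T
Answer: B1=F, B2=T, B2=F, B3=T, B4=T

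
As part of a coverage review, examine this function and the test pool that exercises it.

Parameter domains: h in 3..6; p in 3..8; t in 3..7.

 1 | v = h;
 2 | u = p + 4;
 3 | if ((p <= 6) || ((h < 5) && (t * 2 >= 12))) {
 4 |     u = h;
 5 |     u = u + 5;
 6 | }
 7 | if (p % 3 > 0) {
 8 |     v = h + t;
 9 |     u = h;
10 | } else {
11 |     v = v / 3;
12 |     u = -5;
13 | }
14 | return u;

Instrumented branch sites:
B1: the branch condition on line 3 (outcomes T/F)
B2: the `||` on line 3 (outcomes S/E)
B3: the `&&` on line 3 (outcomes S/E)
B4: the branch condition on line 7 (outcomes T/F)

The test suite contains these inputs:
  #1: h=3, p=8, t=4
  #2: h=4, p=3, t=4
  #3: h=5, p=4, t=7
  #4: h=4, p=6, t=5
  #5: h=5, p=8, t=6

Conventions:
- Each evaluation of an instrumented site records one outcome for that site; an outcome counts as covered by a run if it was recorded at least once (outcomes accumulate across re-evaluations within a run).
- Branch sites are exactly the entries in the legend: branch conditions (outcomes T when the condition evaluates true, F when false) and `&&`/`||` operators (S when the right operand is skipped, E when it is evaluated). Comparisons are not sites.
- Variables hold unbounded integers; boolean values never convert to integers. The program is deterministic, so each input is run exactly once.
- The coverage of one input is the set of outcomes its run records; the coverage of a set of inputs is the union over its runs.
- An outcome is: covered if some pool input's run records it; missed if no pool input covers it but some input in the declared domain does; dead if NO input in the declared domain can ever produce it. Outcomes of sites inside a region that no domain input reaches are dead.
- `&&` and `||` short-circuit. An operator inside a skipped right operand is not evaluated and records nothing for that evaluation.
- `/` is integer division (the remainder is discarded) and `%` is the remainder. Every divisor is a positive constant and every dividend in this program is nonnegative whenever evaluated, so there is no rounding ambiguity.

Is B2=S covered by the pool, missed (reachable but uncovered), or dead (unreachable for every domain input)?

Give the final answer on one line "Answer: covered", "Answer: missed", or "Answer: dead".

B2=S is recorded by pool input(s) 2, 3, 4 -> covered

Answer: covered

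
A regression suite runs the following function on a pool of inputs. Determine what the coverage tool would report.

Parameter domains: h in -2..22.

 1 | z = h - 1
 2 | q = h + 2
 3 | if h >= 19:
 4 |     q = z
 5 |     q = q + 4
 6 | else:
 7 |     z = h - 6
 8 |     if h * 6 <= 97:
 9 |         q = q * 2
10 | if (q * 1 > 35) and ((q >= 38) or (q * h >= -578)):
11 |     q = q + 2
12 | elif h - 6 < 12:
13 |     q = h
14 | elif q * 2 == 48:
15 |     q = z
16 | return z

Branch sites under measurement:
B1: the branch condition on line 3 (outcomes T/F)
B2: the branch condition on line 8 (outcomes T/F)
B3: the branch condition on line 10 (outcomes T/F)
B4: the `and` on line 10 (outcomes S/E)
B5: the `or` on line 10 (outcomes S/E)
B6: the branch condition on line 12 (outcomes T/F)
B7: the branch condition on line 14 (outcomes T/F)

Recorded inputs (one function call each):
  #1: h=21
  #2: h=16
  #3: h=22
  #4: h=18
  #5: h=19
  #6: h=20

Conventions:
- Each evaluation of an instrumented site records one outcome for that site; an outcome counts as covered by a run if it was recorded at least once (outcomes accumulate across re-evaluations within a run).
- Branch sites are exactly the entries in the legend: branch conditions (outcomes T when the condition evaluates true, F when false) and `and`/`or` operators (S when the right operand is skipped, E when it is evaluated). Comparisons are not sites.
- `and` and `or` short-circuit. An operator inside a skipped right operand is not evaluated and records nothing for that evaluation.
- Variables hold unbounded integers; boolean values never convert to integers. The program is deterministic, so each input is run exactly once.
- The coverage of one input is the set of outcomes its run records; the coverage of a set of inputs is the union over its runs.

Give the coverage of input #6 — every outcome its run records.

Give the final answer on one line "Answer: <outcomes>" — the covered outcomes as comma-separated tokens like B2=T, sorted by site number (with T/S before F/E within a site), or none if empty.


Running input #6 (h=20), event by event:
  B1->T, B4->S, B3->F, B6->F, B7->F
collecting distinct outcomes: B1=T, B3=F, B4=S, B6=F, B7=F
Answer: B1=T, B3=F, B4=S, B6=F, B7=F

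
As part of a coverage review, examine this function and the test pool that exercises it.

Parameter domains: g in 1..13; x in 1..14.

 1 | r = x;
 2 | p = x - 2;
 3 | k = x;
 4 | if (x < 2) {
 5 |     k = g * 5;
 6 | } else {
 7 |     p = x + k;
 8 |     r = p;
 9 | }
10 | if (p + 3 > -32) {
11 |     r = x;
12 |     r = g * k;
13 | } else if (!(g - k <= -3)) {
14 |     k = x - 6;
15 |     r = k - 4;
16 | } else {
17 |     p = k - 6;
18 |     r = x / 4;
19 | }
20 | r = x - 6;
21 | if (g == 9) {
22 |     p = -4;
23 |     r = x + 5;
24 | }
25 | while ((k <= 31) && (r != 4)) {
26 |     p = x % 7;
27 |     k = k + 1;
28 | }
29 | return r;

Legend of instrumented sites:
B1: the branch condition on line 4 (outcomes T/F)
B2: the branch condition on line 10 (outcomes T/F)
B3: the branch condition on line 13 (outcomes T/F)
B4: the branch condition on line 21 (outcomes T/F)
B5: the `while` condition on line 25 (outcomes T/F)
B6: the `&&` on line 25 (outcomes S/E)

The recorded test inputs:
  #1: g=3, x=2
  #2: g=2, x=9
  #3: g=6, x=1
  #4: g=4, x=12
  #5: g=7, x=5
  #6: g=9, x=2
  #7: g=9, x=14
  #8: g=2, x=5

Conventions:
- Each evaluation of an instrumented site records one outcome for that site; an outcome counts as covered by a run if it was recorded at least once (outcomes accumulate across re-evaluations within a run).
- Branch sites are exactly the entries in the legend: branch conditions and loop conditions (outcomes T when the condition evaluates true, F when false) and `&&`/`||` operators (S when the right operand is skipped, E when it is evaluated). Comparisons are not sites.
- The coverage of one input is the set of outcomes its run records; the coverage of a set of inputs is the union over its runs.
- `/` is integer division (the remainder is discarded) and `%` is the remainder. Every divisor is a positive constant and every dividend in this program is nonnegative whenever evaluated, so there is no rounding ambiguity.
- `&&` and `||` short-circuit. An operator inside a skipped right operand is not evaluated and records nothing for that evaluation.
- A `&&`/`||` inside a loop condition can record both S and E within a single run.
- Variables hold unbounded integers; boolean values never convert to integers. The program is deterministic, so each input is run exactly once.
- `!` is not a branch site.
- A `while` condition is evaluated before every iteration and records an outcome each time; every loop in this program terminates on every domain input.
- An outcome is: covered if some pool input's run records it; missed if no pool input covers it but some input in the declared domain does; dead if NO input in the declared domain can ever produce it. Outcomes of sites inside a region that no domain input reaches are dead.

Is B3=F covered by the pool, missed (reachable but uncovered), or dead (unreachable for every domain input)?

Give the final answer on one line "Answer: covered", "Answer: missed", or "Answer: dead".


no pool input records B3=F
checking all 182 inputs in the declared domain: B3=F is never recorded -> dead
Answer: dead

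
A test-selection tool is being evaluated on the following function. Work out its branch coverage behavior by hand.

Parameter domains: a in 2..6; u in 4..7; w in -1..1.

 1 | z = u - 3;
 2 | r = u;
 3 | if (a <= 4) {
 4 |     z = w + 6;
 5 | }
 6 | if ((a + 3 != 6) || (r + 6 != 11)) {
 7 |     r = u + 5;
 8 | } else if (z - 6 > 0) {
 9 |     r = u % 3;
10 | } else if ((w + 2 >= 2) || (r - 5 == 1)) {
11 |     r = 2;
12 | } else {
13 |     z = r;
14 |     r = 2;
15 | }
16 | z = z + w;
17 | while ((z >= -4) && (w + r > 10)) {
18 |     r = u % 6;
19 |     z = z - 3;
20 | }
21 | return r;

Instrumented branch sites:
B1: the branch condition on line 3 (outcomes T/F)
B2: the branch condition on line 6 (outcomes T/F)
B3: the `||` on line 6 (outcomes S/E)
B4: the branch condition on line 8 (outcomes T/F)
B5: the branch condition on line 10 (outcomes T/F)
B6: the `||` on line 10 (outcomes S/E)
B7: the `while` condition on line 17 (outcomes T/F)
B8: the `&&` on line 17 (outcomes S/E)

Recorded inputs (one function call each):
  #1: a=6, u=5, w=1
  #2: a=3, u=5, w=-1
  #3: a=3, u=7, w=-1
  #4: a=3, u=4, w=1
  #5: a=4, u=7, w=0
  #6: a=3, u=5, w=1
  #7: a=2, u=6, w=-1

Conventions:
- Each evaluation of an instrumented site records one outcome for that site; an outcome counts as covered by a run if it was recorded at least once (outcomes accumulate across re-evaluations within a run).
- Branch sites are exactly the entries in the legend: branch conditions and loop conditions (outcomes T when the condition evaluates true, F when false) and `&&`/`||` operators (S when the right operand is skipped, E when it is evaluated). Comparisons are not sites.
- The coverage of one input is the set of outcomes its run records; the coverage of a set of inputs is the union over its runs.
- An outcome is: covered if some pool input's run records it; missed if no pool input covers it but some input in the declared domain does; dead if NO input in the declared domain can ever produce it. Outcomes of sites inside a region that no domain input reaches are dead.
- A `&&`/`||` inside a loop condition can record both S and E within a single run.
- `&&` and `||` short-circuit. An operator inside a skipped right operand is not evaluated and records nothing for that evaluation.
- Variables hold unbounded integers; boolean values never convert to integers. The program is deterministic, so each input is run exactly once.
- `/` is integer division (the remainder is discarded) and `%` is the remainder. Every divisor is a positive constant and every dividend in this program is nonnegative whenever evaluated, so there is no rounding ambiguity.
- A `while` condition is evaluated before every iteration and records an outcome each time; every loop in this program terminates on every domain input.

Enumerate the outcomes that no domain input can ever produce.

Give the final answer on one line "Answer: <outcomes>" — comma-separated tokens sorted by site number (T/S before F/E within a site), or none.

exhaustive pass over the 60-input domain:
  B8=S: unreachable across the whole domain -> dead
  reachable outcomes have witnesses, e.g. B1=T (e.g. a=2, u=4, w=-1), B1=F (e.g. a=5, u=4, w=-1), B2=T (e.g. a=2, u=4, w=-1), B2=F (e.g. a=3, u=5, w=-1)

Answer: B8=S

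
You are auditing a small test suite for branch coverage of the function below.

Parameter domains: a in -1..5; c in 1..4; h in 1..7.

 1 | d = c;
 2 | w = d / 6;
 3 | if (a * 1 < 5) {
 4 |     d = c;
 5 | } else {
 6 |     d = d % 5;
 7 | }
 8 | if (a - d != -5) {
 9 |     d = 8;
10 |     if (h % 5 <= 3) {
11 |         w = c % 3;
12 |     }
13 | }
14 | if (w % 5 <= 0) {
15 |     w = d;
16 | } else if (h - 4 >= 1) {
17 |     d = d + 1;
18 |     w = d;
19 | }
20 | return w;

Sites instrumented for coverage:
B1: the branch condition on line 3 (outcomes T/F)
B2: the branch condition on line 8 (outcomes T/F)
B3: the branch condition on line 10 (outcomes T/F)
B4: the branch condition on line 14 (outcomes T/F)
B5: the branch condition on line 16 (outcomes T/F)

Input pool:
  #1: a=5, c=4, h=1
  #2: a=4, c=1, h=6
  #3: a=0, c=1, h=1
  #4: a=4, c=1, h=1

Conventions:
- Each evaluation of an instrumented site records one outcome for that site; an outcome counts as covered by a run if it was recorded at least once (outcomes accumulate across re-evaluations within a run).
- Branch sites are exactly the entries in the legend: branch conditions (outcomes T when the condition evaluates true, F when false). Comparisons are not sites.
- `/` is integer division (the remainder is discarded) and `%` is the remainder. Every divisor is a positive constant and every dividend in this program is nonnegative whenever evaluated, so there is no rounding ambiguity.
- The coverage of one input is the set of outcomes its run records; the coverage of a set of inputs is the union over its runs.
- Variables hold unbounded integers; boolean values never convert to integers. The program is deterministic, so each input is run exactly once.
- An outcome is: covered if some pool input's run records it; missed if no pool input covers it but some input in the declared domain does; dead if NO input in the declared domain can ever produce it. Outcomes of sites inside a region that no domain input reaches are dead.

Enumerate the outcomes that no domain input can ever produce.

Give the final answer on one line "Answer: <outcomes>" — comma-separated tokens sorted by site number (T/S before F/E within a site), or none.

sweeping the full domain (196 inputs) for each outcome:
  reachable outcomes have witnesses, e.g. B1=T (e.g. a=-1, c=1, h=1), B1=F (e.g. a=5, c=1, h=1), B2=T (e.g. a=-1, c=1, h=1), B2=F (e.g. a=-1, c=4, h=1)

Answer: none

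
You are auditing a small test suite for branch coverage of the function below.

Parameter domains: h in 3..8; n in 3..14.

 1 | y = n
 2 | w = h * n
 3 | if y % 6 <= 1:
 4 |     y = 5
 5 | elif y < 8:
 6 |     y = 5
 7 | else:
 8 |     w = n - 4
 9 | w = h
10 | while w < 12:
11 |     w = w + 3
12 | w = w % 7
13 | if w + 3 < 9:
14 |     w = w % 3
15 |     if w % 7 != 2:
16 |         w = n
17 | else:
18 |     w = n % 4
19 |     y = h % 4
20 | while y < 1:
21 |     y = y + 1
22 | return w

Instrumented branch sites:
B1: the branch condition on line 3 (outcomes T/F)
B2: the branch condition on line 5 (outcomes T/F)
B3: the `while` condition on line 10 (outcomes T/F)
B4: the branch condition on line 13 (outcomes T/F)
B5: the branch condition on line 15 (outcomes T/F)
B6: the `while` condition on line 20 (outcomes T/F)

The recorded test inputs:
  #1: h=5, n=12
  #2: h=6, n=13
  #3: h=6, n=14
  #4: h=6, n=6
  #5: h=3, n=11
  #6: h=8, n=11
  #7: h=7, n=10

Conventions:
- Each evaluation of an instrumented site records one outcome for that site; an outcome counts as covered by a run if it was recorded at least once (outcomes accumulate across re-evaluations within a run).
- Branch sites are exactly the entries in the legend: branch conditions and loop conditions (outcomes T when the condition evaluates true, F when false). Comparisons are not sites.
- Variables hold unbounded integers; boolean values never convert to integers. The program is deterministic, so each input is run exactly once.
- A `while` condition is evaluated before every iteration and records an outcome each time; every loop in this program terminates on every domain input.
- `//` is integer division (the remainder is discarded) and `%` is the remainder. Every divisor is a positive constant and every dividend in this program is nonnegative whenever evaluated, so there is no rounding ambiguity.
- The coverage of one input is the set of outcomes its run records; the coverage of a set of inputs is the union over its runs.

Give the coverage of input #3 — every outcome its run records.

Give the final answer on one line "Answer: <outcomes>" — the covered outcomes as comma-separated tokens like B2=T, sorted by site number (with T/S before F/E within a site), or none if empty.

Simulating input #3 (h=6, n=14) step by step:
  B1->F, B2->F, B3->T, B3->T, B3->F, B4->T, B5->F, B6->F
deduplicating events, the covered set is: B1=F, B2=F, B3=T, B3=F, B4=T, B5=F, B6=F

Answer: B1=F, B2=F, B3=T, B3=F, B4=T, B5=F, B6=F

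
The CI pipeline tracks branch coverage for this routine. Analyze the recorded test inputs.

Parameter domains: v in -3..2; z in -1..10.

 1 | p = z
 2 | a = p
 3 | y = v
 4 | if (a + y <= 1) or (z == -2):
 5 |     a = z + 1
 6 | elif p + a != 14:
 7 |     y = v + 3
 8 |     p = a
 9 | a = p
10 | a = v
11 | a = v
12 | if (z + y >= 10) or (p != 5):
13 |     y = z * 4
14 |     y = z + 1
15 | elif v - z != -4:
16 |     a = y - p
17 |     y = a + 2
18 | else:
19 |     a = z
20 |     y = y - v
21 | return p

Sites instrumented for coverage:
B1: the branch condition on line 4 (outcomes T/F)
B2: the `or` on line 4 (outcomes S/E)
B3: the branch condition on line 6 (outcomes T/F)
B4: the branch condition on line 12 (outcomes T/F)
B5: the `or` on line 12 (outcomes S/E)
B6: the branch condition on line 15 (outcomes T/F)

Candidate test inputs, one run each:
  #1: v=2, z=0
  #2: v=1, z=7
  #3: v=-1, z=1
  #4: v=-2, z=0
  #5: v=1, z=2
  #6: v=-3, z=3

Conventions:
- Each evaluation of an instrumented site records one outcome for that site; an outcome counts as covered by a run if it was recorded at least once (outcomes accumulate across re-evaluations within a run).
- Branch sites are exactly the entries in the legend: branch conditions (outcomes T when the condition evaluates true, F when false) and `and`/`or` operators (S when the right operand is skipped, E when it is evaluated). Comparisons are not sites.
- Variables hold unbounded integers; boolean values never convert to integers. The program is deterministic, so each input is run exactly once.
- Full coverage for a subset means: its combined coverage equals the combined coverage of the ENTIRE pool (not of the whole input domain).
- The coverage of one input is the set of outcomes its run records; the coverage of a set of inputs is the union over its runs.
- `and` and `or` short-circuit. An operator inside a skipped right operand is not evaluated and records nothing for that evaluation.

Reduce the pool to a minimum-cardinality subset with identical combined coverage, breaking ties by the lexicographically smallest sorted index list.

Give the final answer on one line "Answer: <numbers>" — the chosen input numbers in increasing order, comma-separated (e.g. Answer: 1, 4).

#1 (v=2, z=0) -> covered: B1=F, B2=E, B3=T, B4=T, B5=E
#2 (v=1, z=7) -> covered: B1=F, B2=E, B3=F, B4=T, B5=E
#3 (v=-1, z=1) -> covered: B1=T, B2=S, B4=T, B5=E
#4 (v=-2, z=0) -> covered: B1=T, B2=S, B4=T, B5=E
#5 (v=1, z=2) -> covered: B1=F, B2=E, B3=T, B4=T, B5=E
#6 (v=-3, z=3) -> covered: B1=T, B2=S, B4=T, B5=E
union over all inputs: B1=T, B1=F, B2=S, B2=E, B3=T, B3=F, B4=T, B5=E (8 outcomes)
size 1 is not enough: best union over all size-1 subsets is 5/8
size 2 is not enough: best union over all size-2 subsets is 7/8
size 3: inputs {1, 2, 3} cover all 8 outcomes, and no lexicographically smaller subset of this size does

Answer: 1, 2, 3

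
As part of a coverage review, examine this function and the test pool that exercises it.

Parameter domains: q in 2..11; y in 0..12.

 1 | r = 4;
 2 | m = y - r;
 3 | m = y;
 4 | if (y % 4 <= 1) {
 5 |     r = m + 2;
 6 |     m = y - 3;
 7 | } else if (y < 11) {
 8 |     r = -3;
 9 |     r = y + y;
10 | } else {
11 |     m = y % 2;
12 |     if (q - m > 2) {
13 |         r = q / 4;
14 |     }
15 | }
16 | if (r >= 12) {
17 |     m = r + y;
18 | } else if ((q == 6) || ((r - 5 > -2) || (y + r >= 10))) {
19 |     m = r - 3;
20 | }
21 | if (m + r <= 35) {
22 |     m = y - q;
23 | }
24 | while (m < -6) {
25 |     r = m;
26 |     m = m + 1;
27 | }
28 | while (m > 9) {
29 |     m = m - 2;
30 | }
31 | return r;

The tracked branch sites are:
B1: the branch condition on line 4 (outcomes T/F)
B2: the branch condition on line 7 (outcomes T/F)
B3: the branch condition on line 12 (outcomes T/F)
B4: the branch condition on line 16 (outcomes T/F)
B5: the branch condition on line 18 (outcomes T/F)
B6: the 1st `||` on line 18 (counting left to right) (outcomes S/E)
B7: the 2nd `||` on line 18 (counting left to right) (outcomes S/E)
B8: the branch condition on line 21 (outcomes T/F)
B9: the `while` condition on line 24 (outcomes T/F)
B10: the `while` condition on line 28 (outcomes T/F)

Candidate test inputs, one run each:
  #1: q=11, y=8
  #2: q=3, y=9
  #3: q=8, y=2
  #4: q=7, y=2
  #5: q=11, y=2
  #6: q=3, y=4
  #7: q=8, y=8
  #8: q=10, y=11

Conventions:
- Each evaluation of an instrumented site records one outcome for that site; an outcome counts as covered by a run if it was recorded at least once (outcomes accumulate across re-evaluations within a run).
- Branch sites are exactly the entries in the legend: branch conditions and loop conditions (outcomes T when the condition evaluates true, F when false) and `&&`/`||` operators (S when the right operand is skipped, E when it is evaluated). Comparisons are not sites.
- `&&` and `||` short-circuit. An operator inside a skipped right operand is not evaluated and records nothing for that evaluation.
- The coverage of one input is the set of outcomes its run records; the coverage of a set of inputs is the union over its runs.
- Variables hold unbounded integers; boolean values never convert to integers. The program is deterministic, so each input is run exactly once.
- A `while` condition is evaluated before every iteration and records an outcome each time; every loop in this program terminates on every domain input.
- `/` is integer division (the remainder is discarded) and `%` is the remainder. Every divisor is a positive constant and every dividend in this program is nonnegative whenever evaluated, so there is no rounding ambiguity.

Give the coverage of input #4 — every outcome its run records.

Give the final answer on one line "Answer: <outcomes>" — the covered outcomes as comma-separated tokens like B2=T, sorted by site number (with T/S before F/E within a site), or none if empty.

Simulating input #4 (q=7, y=2) step by step:
  B1->F, B2->T, B4->F, B6->E, B7->S, B5->T, B8->T, B9->F, B10->F
as a set, this run covers: B1=F, B2=T, B4=F, B5=T, B6=E, B7=S, B8=T, B9=F, B10=F

Answer: B1=F, B2=T, B4=F, B5=T, B6=E, B7=S, B8=T, B9=F, B10=F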